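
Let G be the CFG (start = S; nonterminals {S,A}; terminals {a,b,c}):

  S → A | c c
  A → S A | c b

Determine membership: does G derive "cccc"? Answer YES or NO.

Convert to CNF:
  S -> S A | T0 T0 | T0 T1
  A -> S A | T0 T1
  T0 -> c
  T1 -> b

CYK fill:
  cell(0,0) c: {T0}  orig:{}
  cell(1,1) c: {T0}  orig:{}
  cell(2,2) c: {T0}  orig:{}
  cell(3,3) c: {T0}  orig:{}
  cell(0,1) cc: {S}
  cell(1,2) cc: {S}
  cell(2,3) cc: {S}
  cell(0,2) ccc: ∅
  cell(1,3) ccc: ∅
  cell(0,3) cccc: ∅

S ∉ T[0,3] ⇒ NO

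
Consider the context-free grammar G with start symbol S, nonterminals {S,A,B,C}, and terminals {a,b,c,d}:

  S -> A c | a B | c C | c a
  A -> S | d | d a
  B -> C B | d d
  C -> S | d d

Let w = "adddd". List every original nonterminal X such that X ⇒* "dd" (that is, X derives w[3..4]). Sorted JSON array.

Convert to CNF:
  S -> A T0 | T0 C | T0 T1 | T1 B
  A -> A T0 | T0 C | T0 T1 | T1 B | T2 T1 | d
  B -> C B | T2 T2
  C -> A T0 | T0 C | T0 T1 | T1 B | T2 T2
  T0 -> c
  T1 -> a
  T2 -> d

CYK table (by increasing span), restricted to cells inside w[3..4]:
  [3..3]={A,T2}  "d"  orig:{A}
  [4..4]={A,T2}  "d"  orig:{A}
  [3..4]={B,C}  "dd"

Original NTs in T[3,4] deriving "dd": ["B", "C"]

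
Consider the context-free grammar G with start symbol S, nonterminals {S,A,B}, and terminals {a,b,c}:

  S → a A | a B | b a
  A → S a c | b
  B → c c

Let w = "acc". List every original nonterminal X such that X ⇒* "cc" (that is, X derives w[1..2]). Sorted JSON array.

CNF form of G:
  S -> T0 A | T0 B | T2 T0
  A -> S X3 | b
  B -> T1 T1
  T0 -> a
  T1 -> c
  T2 -> b
  X3 -> T0 T1

CYK fill, restricted to cells inside w[1..2]:
  T[1,1] 'c' = {T1}  orig:{}
  T[2,2] 'c' = {T1}  orig:{}
  T[1,2] 'cc' = {B}

Original NTs in T[1,2] deriving "cc": ["B"]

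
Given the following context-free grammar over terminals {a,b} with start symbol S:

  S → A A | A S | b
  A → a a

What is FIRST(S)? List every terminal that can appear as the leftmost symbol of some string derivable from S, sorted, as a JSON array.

FIRST iteration:
iter 1:
  A via A→a a: +{a}
  S via S→A A: +{a}
  S via S→b: +{b}
  FIRST(S)={a,b}  FIRST(A)={a}
iter 2: (stable)
  FIRST(S)={a,b}  FIRST(A)={a}

FIRST(S) = ["a", "b"]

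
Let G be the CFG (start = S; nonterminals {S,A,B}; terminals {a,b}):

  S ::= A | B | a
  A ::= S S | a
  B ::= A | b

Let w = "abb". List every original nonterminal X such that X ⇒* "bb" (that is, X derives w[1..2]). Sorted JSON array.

CNF form of G:
  S -> S S | a | b
  A -> S S | a
  B -> S S | a | b

CYK fill, restricted to cells inside w[1..2]:
  [1..1]={B,S}  "b"
  [2..2]={B,S}  "b"
  [1..2]={A,B,S}  "bb"

Original NTs in T[1,2] deriving "bb": ["A", "B", "S"]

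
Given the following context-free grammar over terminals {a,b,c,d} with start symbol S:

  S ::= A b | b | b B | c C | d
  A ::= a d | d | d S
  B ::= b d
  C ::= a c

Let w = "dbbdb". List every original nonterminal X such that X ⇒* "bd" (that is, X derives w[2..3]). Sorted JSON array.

CNF form of G:
  S -> A T2 | T2 B | T3 C | b | d
  A -> T0 T1 | T1 S | d
  B -> T2 T1
  C -> T0 T3
  T0 -> a
  T1 -> d
  T2 -> b
  T3 -> c

CYK fill (cells [i..j] with 2 ≤ i ≤ j ≤ 3 only):
  [2..2]={S,T2}  "b"  orig:{S}
  [3..3]={A,S,T1}  "d"  orig:{A,S}
  [2..3]={B}  "bd"

Original NTs in T[2,3] deriving "bd": ["B"]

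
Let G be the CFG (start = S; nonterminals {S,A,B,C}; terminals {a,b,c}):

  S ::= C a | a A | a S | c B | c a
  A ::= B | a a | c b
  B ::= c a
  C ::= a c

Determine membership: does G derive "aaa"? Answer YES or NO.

Convert to CNF:
  S -> C T0 | T0 A | T0 S | T1 B | T1 T0
  A -> T0 T0 | T1 T0 | T1 T2
  B -> T1 T0
  C -> T0 T1
  T0 -> a
  T1 -> c
  T2 -> b

Fill CYK table bottom-up:
  T[0,0] 'a' = {T0}  orig:{}
  T[1,1] 'a' = {T0}  orig:{}
  T[2,2] 'a' = {T0}  orig:{}
  T[0,1] 'aa' = {A}
  T[1,2] 'aa' = {A}
  T[0,2] 'aaa' = {S}

S ∈ T[0,2] ⇒ YES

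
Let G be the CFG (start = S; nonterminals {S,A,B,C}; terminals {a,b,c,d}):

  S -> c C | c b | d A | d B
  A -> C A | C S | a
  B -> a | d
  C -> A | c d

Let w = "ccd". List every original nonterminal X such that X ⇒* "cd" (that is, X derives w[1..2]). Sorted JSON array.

CNF form of G:
  S -> T0 C | T0 T2 | T1 A | T1 B
  A -> C A | C S | a
  B -> a | d
  C -> C A | C S | T0 T1 | a
  T0 -> c
  T1 -> d
  T2 -> b

CYK fill (cells [i..j] with 1 ≤ i ≤ j ≤ 2 only):
  [1..1]={T0}  "c"  orig:{}
  [2..2]={B,T1}  "d"  orig:{B}
  [1..2]={C}  "cd"

Original NTs in T[1,2] deriving "cd": ["C"]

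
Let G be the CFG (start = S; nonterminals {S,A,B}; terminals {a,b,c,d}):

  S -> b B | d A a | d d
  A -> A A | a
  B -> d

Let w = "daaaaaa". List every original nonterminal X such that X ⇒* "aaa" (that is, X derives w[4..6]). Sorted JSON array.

Convert to CNF:
  S -> T0 B | T1 T1 | T1 X3
  A -> A A | a
  B -> d
  T0 -> b
  T1 -> d
  T2 -> a
  X3 -> A T2

CYK table (by increasing span) — only the sub-triangle for w[4..6]:
  cell(4,4) a: {A,T2}  orig:{A}
  cell(5,5) a: {A,T2}  orig:{A}
  cell(6,6) a: {A,T2}  orig:{A}
  cell(4,5) aa: {A,X3}  orig:{A}
  cell(5,6) aa: {A,X3}  orig:{A}
  cell(4,6) aaa: {A,X3}  orig:{A}

Original NTs in T[4,6] deriving "aaa": ["A"]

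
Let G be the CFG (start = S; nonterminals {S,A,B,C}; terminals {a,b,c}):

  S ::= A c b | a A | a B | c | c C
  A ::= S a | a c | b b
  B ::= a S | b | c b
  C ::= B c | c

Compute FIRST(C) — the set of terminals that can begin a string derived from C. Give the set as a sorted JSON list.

FIRST sets, iterate to fixpoint:
round 1:
  A via A→a c: +{a}
  A via A→b b: +{b}
  B via B→a S: +{a}
  B via B→b: +{b}
  B via B→c b: +{c}
  C via C→B c: +{a,b,c}
  S via S→A c b: +{a,b}
  S via S→c: +{c}
  FIRST(S)={a,b,c}  FIRST(A)={a,b}  FIRST(B)={a,b,c}  FIRST(C)={a,b,c}
round 2:
  A via A→S a: +{c}
  FIRST(S)={a,b,c}  FIRST(A)={a,b,c}  FIRST(B)={a,b,c}  FIRST(C)={a,b,c}
round 3: done
  FIRST(S)={a,b,c}  FIRST(A)={a,b,c}  FIRST(B)={a,b,c}  FIRST(C)={a,b,c}

FIRST(C) = ["a", "b", "c"]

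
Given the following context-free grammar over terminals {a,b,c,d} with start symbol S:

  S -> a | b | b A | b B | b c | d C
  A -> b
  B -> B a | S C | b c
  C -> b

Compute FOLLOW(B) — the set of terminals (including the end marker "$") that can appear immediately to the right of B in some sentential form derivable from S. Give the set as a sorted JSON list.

FIRST iteration:
[1]
  A via A→b: +{b}
  B via B→b c: +{b}
  C via C→b: +{b}
  S via S→a: +{a}
  S via S→b: +{b}
  S via S→d C: +{d}
  S: {a,b,d}  A: {b}  B: {b}  C: {b}
[2]
  B via B→S C: +{a,d}
  S: {a,b,d}  A: {b}  B: {a,b,d}  C: {b}
[3] (no change)
  S: {a,b,d}  A: {b}  B: {a,b,d}  C: {b}

Compute FOLLOW by fixpoint:
seed FOLLOW(S) with $
[1]
  B→B a: FOLLOW(B) ⊇ FIRST(a) = {a}; new: +{a}
  B→S C: FOLLOW(S) ⊇ FIRST(C) = {b}; new: +{b}
  B→S C: FOLLOW(C) ⊇ FOLLOW(B) ⊇ {a}; new: +{a}
  S→b A: FOLLOW(A) ⊇ FOLLOW(S) ⊇ {$,b}; new: +{$,b}
  S→b B: FOLLOW(B) ⊇ FOLLOW(S) ⊇ {$,b}; new: +{$,b}
  S→d C: FOLLOW(C) ⊇ FOLLOW(S) ⊇ {$,b}; new: +{$,b}
  S: {$,b}  A: {$,b}  B: {$,a,b}  C: {$,a,b}
[2] (no change)
  S: {$,b}  A: {$,b}  B: {$,a,b}  C: {$,a,b}

FOLLOW(B) = ["$", "a", "b"]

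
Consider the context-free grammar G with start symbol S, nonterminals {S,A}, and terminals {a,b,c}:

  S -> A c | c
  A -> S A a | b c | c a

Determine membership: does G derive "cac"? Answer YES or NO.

CNF form of G:
  S -> A T2 | c
  A -> S X3 | T1 T2 | T2 T0
  T0 -> a
  T1 -> b
  T2 -> c
  X3 -> A T0

CYK fill:
  T[0,0] 'c' = {S,T2}  orig:{S}
  T[1,1] 'a' = {T0}  orig:{}
  T[2,2] 'c' = {S,T2}  orig:{S}
  T[0,1] 'ca' = {A}
  T[1,2] 'ac' = ∅
  T[0,2] 'cac' = {S}

S ∈ T[0,2] ⇒ YES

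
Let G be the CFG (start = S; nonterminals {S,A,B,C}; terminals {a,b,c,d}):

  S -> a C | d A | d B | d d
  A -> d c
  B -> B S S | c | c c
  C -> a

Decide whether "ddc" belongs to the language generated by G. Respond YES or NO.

Convert to CNF:
  S -> T0 A | T0 B | T0 T0 | T2 C
  A -> T0 T1
  B -> B X3 | T1 T1 | c
  C -> a
  T0 -> d
  T1 -> c
  T2 -> a
  X3 -> S S

CYK table (by increasing span):
  T[0,0] 'd' = {T0}  orig:{}
  T[1,1] 'd' = {T0}  orig:{}
  T[2,2] 'c' = {B,T1}  orig:{B}
  T[0,1] 'dd' = {S}
  T[1,2] 'dc' = {A,S}
  T[0,2] 'ddc' = {S}

S ∈ T[0,2] ⇒ YES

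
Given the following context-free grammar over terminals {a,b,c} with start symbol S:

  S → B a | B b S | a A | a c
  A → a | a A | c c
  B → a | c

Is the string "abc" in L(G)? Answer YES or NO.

Convert to CNF:
  S -> B T0 | B X3 | T0 A | T0 T1
  A -> T0 A | T1 T1 | a
  B -> a | c
  T0 -> a
  T1 -> c
  T2 -> b
  X3 -> T2 S

CYK fill:
  [0..0]={A,B,T0}  "a"  orig:{A,B}
  [1..1]={T2}  "b"  orig:{}
  [2..2]={B,T1}  "c"  orig:{B}
  [0..1]=∅  "ab"
  [1..2]=∅  "bc"
  [0..2]=∅  "abc"

S ∉ T[0,2] ⇒ NO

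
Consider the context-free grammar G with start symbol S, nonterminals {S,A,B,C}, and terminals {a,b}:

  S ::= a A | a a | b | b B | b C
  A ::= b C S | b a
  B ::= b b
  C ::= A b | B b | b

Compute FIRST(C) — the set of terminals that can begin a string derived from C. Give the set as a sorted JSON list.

Compute FIRST by fixpoint:
round 1:
  A via A→b C S: +{b}
  B via B→b b: +{b}
  C via C→A b: +{b}
  S via S→a A: +{a}
  S via S→b: +{b}
  S: {a,b}  A: {b}  B: {b}  C: {b}
round 2: (stable)
  S: {a,b}  A: {b}  B: {b}  C: {b}

FIRST(C) = ["b"]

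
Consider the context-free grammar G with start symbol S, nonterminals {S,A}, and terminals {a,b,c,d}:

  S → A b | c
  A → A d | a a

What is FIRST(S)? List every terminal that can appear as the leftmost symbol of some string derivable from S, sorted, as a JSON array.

FIRST iteration:
iter 1:
  A via A→a a: +{a}
  S via S→A b: +{a}
  S via S→c: +{c}
  S: {a,c}  A: {a}
iter 2: done
  S: {a,c}  A: {a}

FIRST(S) = ["a", "c"]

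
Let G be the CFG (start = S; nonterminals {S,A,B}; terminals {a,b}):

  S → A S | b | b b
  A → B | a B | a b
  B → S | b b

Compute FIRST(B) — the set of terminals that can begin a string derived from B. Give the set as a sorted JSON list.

FIRST iteration:
pass 1:
  A via A→a B: +{a}
  B via B→b b: +{b}
  S via S→A S: +{a}
  S via S→b: +{b}
  FIRST[S]={a,b}  FIRST[A]={a}  FIRST[B]={b}
pass 2:
  A via A→B: +{b}
  B via B→S: +{a}
  FIRST[S]={a,b}  FIRST[A]={a,b}  FIRST[B]={a,b}
pass 3: (no change)
  FIRST[S]={a,b}  FIRST[A]={a,b}  FIRST[B]={a,b}

FIRST(B) = ["a", "b"]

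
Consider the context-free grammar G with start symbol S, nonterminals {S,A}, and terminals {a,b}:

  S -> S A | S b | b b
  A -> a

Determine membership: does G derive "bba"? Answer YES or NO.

Convert to CNF:
  S -> S A | S T0 | T0 T0
  A -> a
  T0 -> b

Fill CYK table bottom-up:
  [0..0]={T0}  "b"  orig:{}
  [1..1]={T0}  "b"  orig:{}
  [2..2]={A}  "a"
  [0..1]={S}  "bb"
  [1..2]=∅  "ba"
  [0..2]={S}  "bba"

S ∈ T[0,2] ⇒ YES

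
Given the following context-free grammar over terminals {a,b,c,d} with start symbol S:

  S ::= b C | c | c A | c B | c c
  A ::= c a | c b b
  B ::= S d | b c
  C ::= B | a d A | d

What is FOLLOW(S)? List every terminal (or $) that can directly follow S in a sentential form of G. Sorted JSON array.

FIRST sets, iterate to fixpoint:
[1]
  A via A→c a: +{c}
  B via B→b c: +{b}
  C via C→B: +{b}
  C via C→a d A: +{a}
  C via C→d: +{d}
  S via S→b C: +{b}
  S via S→c: +{c}
  FIRST(S)={b,c}  FIRST(A)={c}  FIRST(B)={b}  FIRST(C)={a,b,d}
[2]
  B via B→S d: +{c}
  C via C→B: +{c}
  FIRST(S)={b,c}  FIRST(A)={c}  FIRST(B)={b,c}  FIRST(C)={a,b,c,d}
[3] done
  FIRST(S)={b,c}  FIRST(A)={c}  FIRST(B)={b,c}  FIRST(C)={a,b,c,d}

Compute FOLLOW by fixpoint:
FOLLOW(S) := {$}
pass 1:
  B→S d: FOLLOW(S) ⊇ FIRST(d) = {d}; new: +{d}
  S→b C: FOLLOW(C) ⊇ FOLLOW(S) ⊇ {$,d}; new: +{$,d}
  S→c A: FOLLOW(A) ⊇ FOLLOW(S) ⊇ {$,d}; new: +{$,d}
  S→c B: FOLLOW(B) ⊇ FOLLOW(S) ⊇ {$,d}; new: +{$,d}
  FOLLOW[S]={$,d}  FOLLOW[A]={$,d}  FOLLOW[B]={$,d}  FOLLOW[C]={$,d}
pass 2: — fixpoint
  FOLLOW[S]={$,d}  FOLLOW[A]={$,d}  FOLLOW[B]={$,d}  FOLLOW[C]={$,d}

FOLLOW(S) = ["$", "d"]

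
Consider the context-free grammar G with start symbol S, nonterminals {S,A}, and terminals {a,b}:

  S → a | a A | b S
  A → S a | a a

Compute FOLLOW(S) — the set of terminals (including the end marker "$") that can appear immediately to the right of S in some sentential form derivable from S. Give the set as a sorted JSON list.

FIRST iteration:
round 1:
  A via A→a a: +{a}
  S via S→a: +{a}
  S via S→b S: +{b}
  FIRST(S)={a,b}  FIRST(A)={a}
round 2:
  A via A→S a: +{b}
  FIRST(S)={a,b}  FIRST(A)={a,b}
round 3: done
  FIRST(S)={a,b}  FIRST(A)={a,b}

Compute FOLLOW by fixpoint:
seed FOLLOW(S) with $
iter 1:
  A→S a: FOLLOW(S) ⊇ FIRST(a) = {a}; new: +{a}
  S→a A: FOLLOW(A) ⊇ FOLLOW(S) ⊇ {$,a}; new: +{$,a}
  S: {$,a}  A: {$,a}
iter 2: (no change)
  S: {$,a}  A: {$,a}

FOLLOW(S) = ["$", "a"]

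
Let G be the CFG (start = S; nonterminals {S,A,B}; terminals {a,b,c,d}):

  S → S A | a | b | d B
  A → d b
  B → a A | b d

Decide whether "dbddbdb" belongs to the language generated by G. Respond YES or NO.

CNF form of G:
  S -> S A | T0 B | a | b
  A -> T0 T1
  B -> T1 T0 | T2 A
  T0 -> d
  T1 -> b
  T2 -> a

CYK table (by increasing span):
  [0..0]={T0}  "d"  orig:{}
  [1..1]={S,T1}  "b"  orig:{S}
  [2..2]={T0}  "d"  orig:{}
  [3..3]={T0}  "d"  orig:{}
  [4..4]={S,T1}  "b"  orig:{S}
  [5..5]={T0}  "d"  orig:{}
  [6..6]={S,T1}  "b"  orig:{S}
  [0..1]={A}  "db"
  [1..2]={B}  "bd"
  [2..3]=∅  "dd"
  [3..4]={A}  "db"
  [4..5]={B}  "bd"
  [5..6]={A}  "db"
  [0..2]={S}  "dbd"
  [1..3]=∅  "bdd"
  [2..4]=∅  "ddb"
  [3..5]={S}  "dbd"
  [4..6]={S}  "bdb"
  [0..3]=∅  "dbdd"
  [1..4]=∅  "bddb"
  [2..5]=∅  "ddbd"
  [3..6]=∅  "dbdb"
  [0..4]={S}  "dbddb"
  [1..5]=∅  "bddbd"
  [2..6]=∅  "ddbdb"
  [0..5]=∅  "dbddbd"
  [1..6]=∅  "bddbdb"
  [0..6]={S}  "dbddbdb"

S ∈ T[0,6] ⇒ YES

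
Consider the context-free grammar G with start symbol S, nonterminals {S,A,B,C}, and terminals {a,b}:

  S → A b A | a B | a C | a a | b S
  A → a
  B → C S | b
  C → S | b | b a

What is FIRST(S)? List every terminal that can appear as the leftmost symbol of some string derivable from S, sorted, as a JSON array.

FIRST iteration:
pass 1:
  A via A→a: +{a}
  B via B→b: +{b}
  C via C→b: +{b}
  S via S→A b A: +{a}
  S via S→b S: +{b}
  FIRST[S]={a,b}  FIRST[A]={a}  FIRST[B]={b}  FIRST[C]={b}
pass 2:
  C via C→S: +{a}
  FIRST[S]={a,b}  FIRST[A]={a}  FIRST[B]={b}  FIRST[C]={a,b}
pass 3:
  B via B→C S: +{a}
  FIRST[S]={a,b}  FIRST[A]={a}  FIRST[B]={a,b}  FIRST[C]={a,b}
pass 4: (no change)
  FIRST[S]={a,b}  FIRST[A]={a}  FIRST[B]={a,b}  FIRST[C]={a,b}

FIRST(S) = ["a", "b"]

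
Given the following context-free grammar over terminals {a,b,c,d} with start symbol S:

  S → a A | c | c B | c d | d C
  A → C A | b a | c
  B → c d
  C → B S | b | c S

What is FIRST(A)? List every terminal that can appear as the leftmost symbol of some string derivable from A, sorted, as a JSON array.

FIRST iteration:
iter 1:
  A via A→b a: +{b}
  A via A→c: +{c}
  B via B→c d: +{c}
  C via C→B S: +{c}
  C via C→b: +{b}
  S via S→a A: +{a}
  S via S→c: +{c}
  S via S→d C: +{d}
  FIRST(S)={a,c,d}  FIRST(A)={b,c}  FIRST(B)={c}  FIRST(C)={b,c}
iter 2: (no change)
  FIRST(S)={a,c,d}  FIRST(A)={b,c}  FIRST(B)={c}  FIRST(C)={b,c}

FIRST(A) = ["b", "c"]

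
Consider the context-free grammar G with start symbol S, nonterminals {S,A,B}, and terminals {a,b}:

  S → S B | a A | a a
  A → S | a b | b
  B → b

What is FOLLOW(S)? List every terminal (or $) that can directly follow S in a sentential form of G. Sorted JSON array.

Compute FIRST by fixpoint:
round 1:
  A via A→a b: +{a}
  A via A→b: +{b}
  B via B→b: +{b}
  S via S→a A: +{a}
  FIRST(S)={a}  FIRST(A)={a,b}  FIRST(B)={b}
round 2: (no change)
  FIRST(S)={a}  FIRST(A)={a,b}  FIRST(B)={b}

FOLLOW iteration:
seed FOLLOW(S) with $
[1]
  S→S B: FOLLOW(S) ⊇ FIRST(B) = {b}; new: +{b}
  S→S B: FOLLOW(B) ⊇ FOLLOW(S) ⊇ {$,b}; new: +{$,b}
  S→a A: FOLLOW(A) ⊇ FOLLOW(S) ⊇ {$,b}; new: +{$,b}
  FOLLOW[S]={$,b}  FOLLOW[A]={$,b}  FOLLOW[B]={$,b}
[2] — fixpoint
  FOLLOW[S]={$,b}  FOLLOW[A]={$,b}  FOLLOW[B]={$,b}

FOLLOW(S) = ["$", "b"]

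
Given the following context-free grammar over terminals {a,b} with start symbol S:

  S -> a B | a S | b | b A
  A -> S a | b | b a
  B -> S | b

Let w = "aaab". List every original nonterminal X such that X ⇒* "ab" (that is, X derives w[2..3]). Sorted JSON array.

CNF form of G:
  S -> T0 B | T0 S | T1 A | b
  A -> S T0 | T1 T0 | b
  B -> T0 B | T0 S | T1 A | b
  T0 -> a
  T1 -> b

Fill CYK table bottom-up — only the sub-triangle for w[2..3]:
  cell(2,2) a: {T0}  orig:{}
  cell(3,3) b: {A,B,S,T1}  orig:{A,B,S}
  cell(2,3) ab: {B,S}

Original NTs in T[2,3] deriving "ab": ["B", "S"]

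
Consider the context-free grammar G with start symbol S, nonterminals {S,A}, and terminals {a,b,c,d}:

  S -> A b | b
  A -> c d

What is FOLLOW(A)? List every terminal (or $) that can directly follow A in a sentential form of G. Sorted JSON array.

FIRST iteration:
pass 1:
  A via A→c d: +{c}
  S via S→A b: +{c}
  S via S→b: +{b}
  FIRST(S)={b,c}  FIRST(A)={c}
pass 2: done
  FIRST(S)={b,c}  FIRST(A)={c}

FOLLOW iteration:
initialize: $ ∈ FOLLOW(S)
iter 1:
  S→A b: FOLLOW(A) ⊇ FIRST(b) = {b}; new: +{b}
  S: {$}  A: {b}
iter 2: — fixpoint
  S: {$}  A: {b}

FOLLOW(A) = ["b"]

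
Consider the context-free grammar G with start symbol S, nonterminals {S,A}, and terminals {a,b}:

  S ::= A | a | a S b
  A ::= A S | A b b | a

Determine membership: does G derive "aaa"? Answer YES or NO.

CNF form of G:
  S -> A S | A X3 | T1 X4 | a
  A -> A S | A X2 | a
  T0 -> b
  T1 -> a
  X2 -> T0 T0
  X3 -> T0 T0
  X4 -> S T0

CYK fill:
  [0..0]={A,S,T1}  "a"  orig:{A,S}
  [1..1]={A,S,T1}  "a"  orig:{A,S}
  [2..2]={A,S,T1}  "a"  orig:{A,S}
  [0..1]={A,S}  "aa"
  [1..2]={A,S}  "aa"
  [0..2]={A,S}  "aaa"

S ∈ T[0,2] ⇒ YES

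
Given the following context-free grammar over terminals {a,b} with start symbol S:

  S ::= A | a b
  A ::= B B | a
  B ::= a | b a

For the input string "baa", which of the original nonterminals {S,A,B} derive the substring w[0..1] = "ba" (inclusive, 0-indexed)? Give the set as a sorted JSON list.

CNF form of G:
  S -> B B | T1 T0 | a
  A -> B B | a
  B -> T0 T1 | a
  T0 -> b
  T1 -> a

Fill CYK table bottom-up — only the sub-triangle for w[0..1]:
  cell(0,0) b: {T0}  orig:{}
  cell(1,1) a: {A,B,S,T1}  orig:{A,B,S}
  cell(0,1) ba: {B}

Original NTs in T[0,1] deriving "ba": ["B"]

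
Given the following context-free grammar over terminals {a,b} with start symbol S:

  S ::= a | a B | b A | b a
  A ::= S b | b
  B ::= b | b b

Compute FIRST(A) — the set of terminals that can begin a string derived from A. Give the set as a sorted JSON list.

Compute FIRST by fixpoint:
[1]
  A via A→b: +{b}
  B via B→b: +{b}
  S via S→a: +{a}
  S via S→b A: +{b}
  FIRST[S]={a,b}  FIRST[A]={b}  FIRST[B]={b}
[2]
  A via A→S b: +{a}
  FIRST[S]={a,b}  FIRST[A]={a,b}  FIRST[B]={b}
[3] (stable)
  FIRST[S]={a,b}  FIRST[A]={a,b}  FIRST[B]={b}

FIRST(A) = ["a", "b"]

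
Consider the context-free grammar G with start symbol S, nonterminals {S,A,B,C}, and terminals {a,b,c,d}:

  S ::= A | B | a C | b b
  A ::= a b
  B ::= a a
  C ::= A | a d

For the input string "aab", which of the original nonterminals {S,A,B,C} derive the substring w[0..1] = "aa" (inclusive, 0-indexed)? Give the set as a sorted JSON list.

CNF form of G:
  S -> T0 C | T0 T0 | T0 T1 | T1 T1
  A -> T0 T1
  B -> T0 T0
  C -> T0 T1 | T0 T2
  T0 -> a
  T1 -> b
  T2 -> d

CYK fill, restricted to cells inside w[0..1]:
  T[0,0] 'a' = {T0}  orig:{}
  T[1,1] 'a' = {T0}  orig:{}
  T[0,1] 'aa' = {B,S}

Original NTs in T[0,1] deriving "aa": ["B", "S"]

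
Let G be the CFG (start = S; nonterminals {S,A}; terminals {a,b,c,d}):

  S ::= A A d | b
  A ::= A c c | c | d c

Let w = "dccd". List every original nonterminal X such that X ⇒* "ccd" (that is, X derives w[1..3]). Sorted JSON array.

Convert to CNF:
  S -> A X3 | b
  A -> A X2 | T1 T0 | c
  T0 -> c
  T1 -> d
  X2 -> T0 T0
  X3 -> A T1

CYK table (by increasing span) — only the sub-triangle for w[1..3]:
  cell(1,1) c: {A,T0}  orig:{A}
  cell(2,2) c: {A,T0}  orig:{A}
  cell(3,3) d: {T1}  orig:{}
  cell(1,2) cc: {X2}  orig:{}
  cell(2,3) cd: {X3}  orig:{}
  cell(1,3) ccd: {S}

Original NTs in T[1,3] deriving "ccd": ["S"]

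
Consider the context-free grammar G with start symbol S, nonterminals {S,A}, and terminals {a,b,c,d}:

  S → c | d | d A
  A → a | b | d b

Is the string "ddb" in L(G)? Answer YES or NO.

Convert to CNF:
  S -> T0 A | c | d
  A -> T0 T1 | a | b
  T0 -> d
  T1 -> b

CYK table (by increasing span):
  cell(0,0) d: {S,T0}  orig:{S}
  cell(1,1) d: {S,T0}  orig:{S}
  cell(2,2) b: {A,T1}  orig:{A}
  cell(0,1) dd: ∅
  cell(1,2) db: {A,S}
  cell(0,2) ddb: {S}

S ∈ T[0,2] ⇒ YES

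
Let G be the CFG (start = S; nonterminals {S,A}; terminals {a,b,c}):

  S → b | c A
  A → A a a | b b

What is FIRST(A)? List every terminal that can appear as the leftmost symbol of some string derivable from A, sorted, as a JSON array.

FIRST sets, iterate to fixpoint:
[1]
  A via A→b b: +{b}
  S via S→b: +{b}
  S via S→c A: +{c}
  FIRST(S)={b,c}  FIRST(A)={b}
[2] (stable)
  FIRST(S)={b,c}  FIRST(A)={b}

FIRST(A) = ["b"]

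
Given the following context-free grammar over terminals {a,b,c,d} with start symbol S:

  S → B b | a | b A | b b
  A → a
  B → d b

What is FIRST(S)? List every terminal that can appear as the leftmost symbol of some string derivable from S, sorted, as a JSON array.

FIRST iteration:
iter 1:
  A via A→a: +{a}
  B via B→d b: +{d}
  S via S→B b: +{d}
  S via S→a: +{a}
  S via S→b A: +{b}
  FIRST(S)={a,b,d}  FIRST(A)={a}  FIRST(B)={d}
iter 2: done
  FIRST(S)={a,b,d}  FIRST(A)={a}  FIRST(B)={d}

FIRST(S) = ["a", "b", "d"]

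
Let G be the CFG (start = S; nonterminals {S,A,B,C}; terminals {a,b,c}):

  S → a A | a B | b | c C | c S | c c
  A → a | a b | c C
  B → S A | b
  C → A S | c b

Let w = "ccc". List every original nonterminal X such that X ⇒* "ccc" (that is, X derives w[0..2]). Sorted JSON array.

CNF form of G:
  S -> T0 A | T0 B | T2 C | T2 S | T2 T2 | b
  A -> T0 T1 | T2 C | a
  B -> S A | b
  C -> A S | T2 T1
  T0 -> a
  T1 -> b
  T2 -> c

CYK table (by increasing span) — only the sub-triangle for w[0..2]:
  T[0,0] 'c' = {T2}  orig:{}
  T[1,1] 'c' = {T2}  orig:{}
  T[2,2] 'c' = {T2}  orig:{}
  T[0,1] 'cc' = {S}
  T[1,2] 'cc' = {S}
  T[0,2] 'ccc' = {S}

Original NTs in T[0,2] deriving "ccc": ["S"]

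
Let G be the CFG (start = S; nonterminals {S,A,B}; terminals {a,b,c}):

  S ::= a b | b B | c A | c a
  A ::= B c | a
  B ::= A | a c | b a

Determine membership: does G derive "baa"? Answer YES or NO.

Convert to CNF:
  S -> T0 A | T0 T1 | T1 T2 | T2 B
  A -> B T0 | a
  B -> B T0 | T1 T0 | T2 T1 | a
  T0 -> c
  T1 -> a
  T2 -> b

CYK fill:
  cell(0,0) b: {T2}  orig:{}
  cell(1,1) a: {A,B,T1}  orig:{A,B}
  cell(2,2) a: {A,B,T1}  orig:{A,B}
  cell(0,1) ba: {B,S}
  cell(1,2) aa: ∅
  cell(0,2) baa: ∅

S ∉ T[0,2] ⇒ NO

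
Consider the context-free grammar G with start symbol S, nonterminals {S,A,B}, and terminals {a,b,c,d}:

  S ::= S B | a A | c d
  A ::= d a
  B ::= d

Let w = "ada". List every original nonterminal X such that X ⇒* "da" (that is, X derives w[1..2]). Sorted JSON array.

CNF form of G:
  S -> S B | T1 A | T2 T0
  A -> T0 T1
  B -> d
  T0 -> d
  T1 -> a
  T2 -> c

CYK table (by increasing span) — only the sub-triangle for w[1..2]:
  [1..1]={B,T0}  "d"  orig:{B}
  [2..2]={T1}  "a"  orig:{}
  [1..2]={A}  "da"

Original NTs in T[1,2] deriving "da": ["A"]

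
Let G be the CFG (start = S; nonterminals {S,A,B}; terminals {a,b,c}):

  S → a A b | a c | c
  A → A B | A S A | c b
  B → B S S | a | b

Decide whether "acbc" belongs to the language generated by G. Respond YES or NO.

Convert to CNF:
  S -> T2 T0 | T2 X5 | c
  A -> A B | A X3 | T0 T1
  B -> B X4 | a | b
  T0 -> c
  T1 -> b
  T2 -> a
  X3 -> S A
  X4 -> S S
  X5 -> A T1

CYK fill:
  cell(0,0) a: {B,T2}  orig:{B}
  cell(1,1) c: {S,T0}  orig:{S}
  cell(2,2) b: {B,T1}  orig:{B}
  cell(3,3) c: {S,T0}  orig:{S}
  cell(0,1) ac: {S}
  cell(1,2) cb: {A}
  cell(2,3) bc: ∅
  cell(0,2) acb: ∅
  cell(1,3) cbc: ∅
  cell(0,3) acbc: ∅

S ∉ T[0,3] ⇒ NO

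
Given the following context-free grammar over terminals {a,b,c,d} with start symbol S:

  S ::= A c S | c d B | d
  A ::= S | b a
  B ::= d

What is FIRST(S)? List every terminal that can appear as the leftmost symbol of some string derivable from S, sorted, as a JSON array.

Compute FIRST by fixpoint:
iter 1:
  A via A→b a: +{b}
  B via B→d: +{d}
  S via S→A c S: +{b}
  S via S→c d B: +{c}
  S via S→d: +{d}
  FIRST(S)={b,c,d}  FIRST(A)={b}  FIRST(B)={d}
iter 2:
  A via A→S: +{c,d}
  FIRST(S)={b,c,d}  FIRST(A)={b,c,d}  FIRST(B)={d}
iter 3: — fixpoint
  FIRST(S)={b,c,d}  FIRST(A)={b,c,d}  FIRST(B)={d}

FIRST(S) = ["b", "c", "d"]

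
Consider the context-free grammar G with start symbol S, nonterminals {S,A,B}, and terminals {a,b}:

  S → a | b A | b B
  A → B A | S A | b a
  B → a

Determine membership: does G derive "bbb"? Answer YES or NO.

Convert to CNF:
  S -> T0 A | T0 B | a
  A -> B A | S A | T0 T1
  B -> a
  T0 -> b
  T1 -> a

Fill CYK table bottom-up:
  cell(0,0) b: {T0}  orig:{}
  cell(1,1) b: {T0}  orig:{}
  cell(2,2) b: {T0}  orig:{}
  cell(0,1) bb: ∅
  cell(1,2) bb: ∅
  cell(0,2) bbb: ∅

S ∉ T[0,2] ⇒ NO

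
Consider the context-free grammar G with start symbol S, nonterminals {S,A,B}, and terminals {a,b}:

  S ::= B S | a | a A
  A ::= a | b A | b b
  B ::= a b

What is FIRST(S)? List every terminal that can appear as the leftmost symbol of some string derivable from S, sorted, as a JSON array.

FIRST sets, iterate to fixpoint:
pass 1:
  A via A→a: +{a}
  A via A→b A: +{b}
  B via B→a b: +{a}
  S via S→B S: +{a}
  FIRST(S)={a}  FIRST(A)={a,b}  FIRST(B)={a}
pass 2: — fixpoint
  FIRST(S)={a}  FIRST(A)={a,b}  FIRST(B)={a}

FIRST(S) = ["a"]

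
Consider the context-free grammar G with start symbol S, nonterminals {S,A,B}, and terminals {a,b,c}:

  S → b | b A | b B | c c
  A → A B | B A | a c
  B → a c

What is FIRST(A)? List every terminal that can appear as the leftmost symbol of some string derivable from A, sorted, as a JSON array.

FIRST sets, iterate to fixpoint:
pass 1:
  A via A→a c: +{a}
  B via B→a c: +{a}
  S via S→b: +{b}
  S via S→c c: +{c}
  FIRST[S]={b,c}  FIRST[A]={a}  FIRST[B]={a}
pass 2: (stable)
  FIRST[S]={b,c}  FIRST[A]={a}  FIRST[B]={a}

FIRST(A) = ["a"]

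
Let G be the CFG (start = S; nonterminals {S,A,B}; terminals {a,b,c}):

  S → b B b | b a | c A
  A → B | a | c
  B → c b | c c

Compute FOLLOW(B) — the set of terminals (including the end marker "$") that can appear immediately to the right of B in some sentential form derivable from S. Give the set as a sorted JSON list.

FIRST iteration:
iter 1:
  A via A→a: +{a}
  A via A→c: +{c}
  B via B→c b: +{c}
  S via S→b B b: +{b}
  S via S→c A: +{c}
  FIRST(S)={b,c}  FIRST(A)={a,c}  FIRST(B)={c}
iter 2: (stable)
  FIRST(S)={b,c}  FIRST(A)={a,c}  FIRST(B)={c}

Compute FOLLOW by fixpoint:
seed FOLLOW(S) with $
pass 1:
  S→b B b: FOLLOW(B) ⊇ FIRST(b) = {b}; new: +{b}
  S→c A: FOLLOW(A) ⊇ FOLLOW(S) ⊇ {$}; new: +{$}
  S: {$}  A: {$}  B: {b}
pass 2:
  A→B: FOLLOW(B) ⊇ FOLLOW(A) ⊇ {$}; new: +{$}
  S: {$}  A: {$}  B: {$,b}
pass 3: — fixpoint
  S: {$}  A: {$}  B: {$,b}

FOLLOW(B) = ["$", "b"]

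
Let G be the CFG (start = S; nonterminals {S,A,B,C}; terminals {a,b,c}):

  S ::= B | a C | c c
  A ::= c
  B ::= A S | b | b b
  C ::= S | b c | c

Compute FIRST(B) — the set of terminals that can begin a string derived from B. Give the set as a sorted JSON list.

Compute FIRST by fixpoint:
[1]
  A via A→c: +{c}
  B via B→A S: +{c}
  B via B→b: +{b}
  C via C→b c: +{b}
  C via C→c: +{c}
  S via S→B: +{b,c}
  S via S→a C: +{a}
  S: {a,b,c}  A: {c}  B: {b,c}  C: {b,c}
[2]
  C via C→S: +{a}
  S: {a,b,c}  A: {c}  B: {b,c}  C: {a,b,c}
[3] — fixpoint
  S: {a,b,c}  A: {c}  B: {b,c}  C: {a,b,c}

FIRST(B) = ["b", "c"]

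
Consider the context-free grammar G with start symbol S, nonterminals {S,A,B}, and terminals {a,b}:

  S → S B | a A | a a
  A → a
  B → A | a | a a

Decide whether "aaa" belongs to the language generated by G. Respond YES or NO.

Convert to CNF:
  S -> S B | T0 A | T0 T0
  A -> a
  B -> T0 T0 | a
  T0 -> a

Fill CYK table bottom-up:
  [0..0]={A,B,T0}  "a"  orig:{A,B}
  [1..1]={A,B,T0}  "a"  orig:{A,B}
  [2..2]={A,B,T0}  "a"  orig:{A,B}
  [0..1]={B,S}  "aa"
  [1..2]={B,S}  "aa"
  [0..2]={S}  "aaa"

S ∈ T[0,2] ⇒ YES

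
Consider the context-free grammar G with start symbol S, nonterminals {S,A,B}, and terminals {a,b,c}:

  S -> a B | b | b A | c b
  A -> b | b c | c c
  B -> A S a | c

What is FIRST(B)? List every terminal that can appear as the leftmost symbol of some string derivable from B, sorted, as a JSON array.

FIRST iteration:
pass 1:
  A via A→b: +{b}
  A via A→c c: +{c}
  B via B→A S a: +{b,c}
  S via S→a B: +{a}
  S via S→b: +{b}
  S via S→c b: +{c}
  S: {a,b,c}  A: {b,c}  B: {b,c}
pass 2: (no change)
  S: {a,b,c}  A: {b,c}  B: {b,c}

FIRST(B) = ["b", "c"]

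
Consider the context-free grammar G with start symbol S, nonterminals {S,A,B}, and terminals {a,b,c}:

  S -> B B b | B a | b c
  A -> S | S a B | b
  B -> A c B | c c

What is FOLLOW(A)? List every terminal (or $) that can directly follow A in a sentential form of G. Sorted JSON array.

Compute FIRST by fixpoint:
iter 1:
  A via A→b: +{b}
  B via B→A c B: +{b}
  B via B→c c: +{c}
  S via S→B B b: +{b,c}
  FIRST[S]={b,c}  FIRST[A]={b}  FIRST[B]={b,c}
iter 2:
  A via A→S: +{c}
  FIRST[S]={b,c}  FIRST[A]={b,c}  FIRST[B]={b,c}
iter 3: (stable)
  FIRST[S]={b,c}  FIRST[A]={b,c}  FIRST[B]={b,c}

FOLLOW iteration:
initialize: $ ∈ FOLLOW(S)
[1]
  A→S a B: FOLLOW(S) ⊇ FIRST(a) = {a}; new: +{a}
  B→A c B: FOLLOW(A) ⊇ FIRST(c) = {c}; new: +{c}
  S→B B b: FOLLOW(B) ⊇ FIRST(B) = {b,c}; new: +{b,c}
  S→B a: FOLLOW(B) ⊇ FIRST(a) = {a}; new: +{a}
  FOLLOW(S)={$,a}  FOLLOW(A)={c}  FOLLOW(B)={a,b,c}
[2]
  A→S: FOLLOW(S) ⊇ FOLLOW(A) ⊇ {c}; new: +{c}
  FOLLOW(S)={$,a,c}  FOLLOW(A)={c}  FOLLOW(B)={a,b,c}
[3] done
  FOLLOW(S)={$,a,c}  FOLLOW(A)={c}  FOLLOW(B)={a,b,c}

FOLLOW(A) = ["c"]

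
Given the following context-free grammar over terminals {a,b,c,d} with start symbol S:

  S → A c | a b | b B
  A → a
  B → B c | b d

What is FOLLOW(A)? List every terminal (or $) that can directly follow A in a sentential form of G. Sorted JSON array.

FIRST iteration:
iter 1:
  A via A→a: +{a}
  B via B→b d: +{b}
  S via S→A c: +{a}
  S via S→b B: +{b}
  FIRST(S)={a,b}  FIRST(A)={a}  FIRST(B)={b}
iter 2: done
  FIRST(S)={a,b}  FIRST(A)={a}  FIRST(B)={b}

FOLLOW sets:
initialize: $ ∈ FOLLOW(S)
round 1:
  B→B c: FOLLOW(B) ⊇ FIRST(c) = {c}; new: +{c}
  S→A c: FOLLOW(A) ⊇ FIRST(c) = {c}; new: +{c}
  S→b B: FOLLOW(B) ⊇ FOLLOW(S) ⊇ {$}; new: +{$}
  FOLLOW(S)={$}  FOLLOW(A)={c}  FOLLOW(B)={$,c}
round 2: (stable)
  FOLLOW(S)={$}  FOLLOW(A)={c}  FOLLOW(B)={$,c}

FOLLOW(A) = ["c"]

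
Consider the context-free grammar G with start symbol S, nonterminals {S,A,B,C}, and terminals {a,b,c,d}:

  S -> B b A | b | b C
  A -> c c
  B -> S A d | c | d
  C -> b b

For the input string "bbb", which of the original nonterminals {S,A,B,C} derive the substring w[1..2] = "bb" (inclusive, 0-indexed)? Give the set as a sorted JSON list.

CNF form of G:
  S -> B X4 | T2 C | b
  A -> T0 T0
  B -> S X3 | c | d
  C -> T2 T2
  T0 -> c
  T1 -> d
  T2 -> b
  X3 -> A T1
  X4 -> T2 A

Fill CYK table bottom-up — only the sub-triangle for w[1..2]:
  cell(1,1) b: {S,T2}  orig:{S}
  cell(2,2) b: {S,T2}  orig:{S}
  cell(1,2) bb: {C}

Original NTs in T[1,2] deriving "bb": ["C"]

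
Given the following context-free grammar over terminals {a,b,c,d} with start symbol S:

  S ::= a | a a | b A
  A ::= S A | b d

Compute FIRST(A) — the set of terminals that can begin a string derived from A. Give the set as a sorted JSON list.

FIRST sets, iterate to fixpoint:
iter 1:
  A via A→b d: +{b}
  S via S→a: +{a}
  S via S→b A: +{b}
  FIRST(S)={a,b}  FIRST(A)={b}
iter 2:
  A via A→S A: +{a}
  FIRST(S)={a,b}  FIRST(A)={a,b}
iter 3: (stable)
  FIRST(S)={a,b}  FIRST(A)={a,b}

FIRST(A) = ["a", "b"]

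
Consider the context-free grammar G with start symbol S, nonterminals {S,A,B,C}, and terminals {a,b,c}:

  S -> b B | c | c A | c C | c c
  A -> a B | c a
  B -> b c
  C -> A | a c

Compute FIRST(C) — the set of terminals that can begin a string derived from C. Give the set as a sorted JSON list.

FIRST sets, iterate to fixpoint:
pass 1:
  A via A→a B: +{a}
  A via A→c a: +{c}
  B via B→b c: +{b}
  C via C→A: +{a,c}
  S via S→b B: +{b}
  S via S→c: +{c}
  FIRST(S)={b,c}  FIRST(A)={a,c}  FIRST(B)={b}  FIRST(C)={a,c}
pass 2: (no change)
  FIRST(S)={b,c}  FIRST(A)={a,c}  FIRST(B)={b}  FIRST(C)={a,c}

FIRST(C) = ["a", "c"]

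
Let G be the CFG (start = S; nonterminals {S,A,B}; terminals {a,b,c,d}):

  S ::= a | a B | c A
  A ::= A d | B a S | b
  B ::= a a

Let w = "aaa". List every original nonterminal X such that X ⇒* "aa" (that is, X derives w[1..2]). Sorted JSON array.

CNF form of G:
  S -> T1 B | T2 A | a
  A -> A T0 | B X3 | b
  B -> T1 T1
  T0 -> d
  T1 -> a
  T2 -> c
  X3 -> T1 S

Fill CYK table bottom-up (cells [i..j] with 1 ≤ i ≤ j ≤ 2 only):
  [1..1]={S,T1}  "a"  orig:{S}
  [2..2]={S,T1}  "a"  orig:{S}
  [1..2]={B,X3}  "aa"  orig:{B}

Original NTs in T[1,2] deriving "aa": ["B"]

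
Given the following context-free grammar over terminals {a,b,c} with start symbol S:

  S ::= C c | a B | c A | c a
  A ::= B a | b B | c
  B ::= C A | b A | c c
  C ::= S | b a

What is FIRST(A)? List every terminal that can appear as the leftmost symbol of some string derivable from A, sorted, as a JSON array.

FIRST sets, iterate to fixpoint:
round 1:
  A via A→b B: +{b}
  A via A→c: +{c}
  B via B→b A: +{b}
  B via B→c c: +{c}
  C via C→b a: +{b}
  S via S→C c: +{b}
  S via S→a B: +{a}
  S via S→c A: +{c}
  FIRST[S]={a,b,c}  FIRST[A]={b,c}  FIRST[B]={b,c}  FIRST[C]={b}
round 2:
  C via C→S: +{a,c}
  FIRST[S]={a,b,c}  FIRST[A]={b,c}  FIRST[B]={b,c}  FIRST[C]={a,b,c}
round 3:
  B via B→C A: +{a}
  FIRST[S]={a,b,c}  FIRST[A]={b,c}  FIRST[B]={a,b,c}  FIRST[C]={a,b,c}
round 4:
  A via A→B a: +{a}
  FIRST[S]={a,b,c}  FIRST[A]={a,b,c}  FIRST[B]={a,b,c}  FIRST[C]={a,b,c}
round 5: (no change)
  FIRST[S]={a,b,c}  FIRST[A]={a,b,c}  FIRST[B]={a,b,c}  FIRST[C]={a,b,c}

FIRST(A) = ["a", "b", "c"]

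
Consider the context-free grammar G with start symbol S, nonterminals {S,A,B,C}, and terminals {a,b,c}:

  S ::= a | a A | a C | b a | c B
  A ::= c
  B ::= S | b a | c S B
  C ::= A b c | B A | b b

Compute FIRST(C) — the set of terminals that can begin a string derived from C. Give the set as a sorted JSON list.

FIRST sets, iterate to fixpoint:
[1]
  A via A→c: +{c}
  B via B→b a: +{b}
  B via B→c S B: +{c}
  C via C→A b c: +{c}
  C via C→B A: +{b}
  S via S→a: +{a}
  S via S→b a: +{b}
  S via S→c B: +{c}
  S: {a,b,c}  A: {c}  B: {b,c}  C: {b,c}
[2]
  B via B→S: +{a}
  C via C→B A: +{a}
  S: {a,b,c}  A: {c}  B: {a,b,c}  C: {a,b,c}
[3] done
  S: {a,b,c}  A: {c}  B: {a,b,c}  C: {a,b,c}

FIRST(C) = ["a", "b", "c"]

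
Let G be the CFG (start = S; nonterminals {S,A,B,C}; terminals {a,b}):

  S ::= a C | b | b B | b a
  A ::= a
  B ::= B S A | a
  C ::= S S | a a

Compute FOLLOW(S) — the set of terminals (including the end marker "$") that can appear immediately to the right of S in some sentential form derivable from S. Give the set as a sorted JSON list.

FIRST iteration:
pass 1:
  A via A→a: +{a}
  B via B→a: +{a}
  C via C→a a: +{a}
  S via S→a C: +{a}
  S via S→b: +{b}
  FIRST[S]={a,b}  FIRST[A]={a}  FIRST[B]={a}  FIRST[C]={a}
pass 2:
  C via C→S S: +{b}
  FIRST[S]={a,b}  FIRST[A]={a}  FIRST[B]={a}  FIRST[C]={a,b}
pass 3: — fixpoint
  FIRST[S]={a,b}  FIRST[A]={a}  FIRST[B]={a}  FIRST[C]={a,b}

FOLLOW iteration:
FOLLOW(S) := {$}
pass 1:
  B→B S A: FOLLOW(B) ⊇ FIRST(S) = {a,b}; new: +{a,b}
  B→B S A: FOLLOW(S) ⊇ FIRST(A) = {a}; new: +{a}
  B→B S A: FOLLOW(A) ⊇ FOLLOW(B) ⊇ {a,b}; new: +{a,b}
  C→S S: FOLLOW(S) ⊇ FIRST(S) = {a,b}; new: +{b}
  S→a C: FOLLOW(C) ⊇ FOLLOW(S) ⊇ {$,a,b}; new: +{$,a,b}
  S→b B: FOLLOW(B) ⊇ FOLLOW(S) ⊇ {$,a,b}; new: +{$}
  FOLLOW(S)={$,a,b}  FOLLOW(A)={a,b}  FOLLOW(B)={$,a,b}  FOLLOW(C)={$,a,b}
pass 2:
  B→B S A: FOLLOW(A) ⊇ FOLLOW(B) ⊇ {$,a,b}; new: +{$}
  FOLLOW(S)={$,a,b}  FOLLOW(A)={$,a,b}  FOLLOW(B)={$,a,b}  FOLLOW(C)={$,a,b}
pass 3: done
  FOLLOW(S)={$,a,b}  FOLLOW(A)={$,a,b}  FOLLOW(B)={$,a,b}  FOLLOW(C)={$,a,b}

FOLLOW(S) = ["$", "a", "b"]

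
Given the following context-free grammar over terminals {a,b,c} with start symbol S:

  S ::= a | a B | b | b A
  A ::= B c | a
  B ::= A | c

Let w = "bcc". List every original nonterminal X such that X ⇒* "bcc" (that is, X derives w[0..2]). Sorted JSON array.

Convert to CNF:
  S -> T1 B | T2 A | a | b
  A -> B T0 | a
  B -> B T0 | a | c
  T0 -> c
  T1 -> a
  T2 -> b

CYK fill, restricted to cells inside w[0..2]:
  T[0,0] 'b' = {S,T2}  orig:{S}
  T[1,1] 'c' = {B,T0}  orig:{B}
  T[2,2] 'c' = {B,T0}  orig:{B}
  T[0,1] 'bc' = ∅
  T[1,2] 'cc' = {A,B}
  T[0,2] 'bcc' = {S}

Original NTs in T[0,2] deriving "bcc": ["S"]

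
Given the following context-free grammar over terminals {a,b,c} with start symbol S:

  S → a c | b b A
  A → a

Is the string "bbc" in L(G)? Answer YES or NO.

Convert to CNF:
  S -> T0 T1 | T2 X3
  A -> a
  T0 -> a
  T1 -> c
  T2 -> b
  X3 -> T2 A

Fill CYK table bottom-up:
  T[0,0] 'b' = {T2}  orig:{}
  T[1,1] 'b' = {T2}  orig:{}
  T[2,2] 'c' = {T1}  orig:{}
  T[0,1] 'bb' = ∅
  T[1,2] 'bc' = ∅
  T[0,2] 'bbc' = ∅

S ∉ T[0,2] ⇒ NO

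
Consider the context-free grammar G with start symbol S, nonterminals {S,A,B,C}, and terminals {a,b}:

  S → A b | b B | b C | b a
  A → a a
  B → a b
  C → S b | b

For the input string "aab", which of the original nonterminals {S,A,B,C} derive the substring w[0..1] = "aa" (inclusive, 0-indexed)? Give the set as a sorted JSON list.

Convert to CNF:
  S -> A T1 | T1 B | T1 C | T1 T0
  A -> T0 T0
  B -> T0 T1
  C -> S T1 | b
  T0 -> a
  T1 -> b

CYK table (by increasing span), restricted to cells inside w[0..1]:
  cell(0,0) a: {T0}  orig:{}
  cell(1,1) a: {T0}  orig:{}
  cell(0,1) aa: {A}

Original NTs in T[0,1] deriving "aa": ["A"]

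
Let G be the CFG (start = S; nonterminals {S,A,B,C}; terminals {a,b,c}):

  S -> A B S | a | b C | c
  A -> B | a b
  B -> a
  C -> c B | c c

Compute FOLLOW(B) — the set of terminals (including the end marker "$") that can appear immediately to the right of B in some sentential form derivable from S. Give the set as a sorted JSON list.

FIRST iteration:
[1]
  A via A→a b: +{a}
  B via B→a: +{a}
  C via C→c B: +{c}
  S via S→A B S: +{a}
  S via S→b C: +{b}
  S via S→c: +{c}
  FIRST(S)={a,b,c}  FIRST(A)={a}  FIRST(B)={a}  FIRST(C)={c}
[2] — fixpoint
  FIRST(S)={a,b,c}  FIRST(A)={a}  FIRST(B)={a}  FIRST(C)={c}

FOLLOW iteration:
seed FOLLOW(S) with $
round 1:
  S→A B S: FOLLOW(A) ⊇ FIRST(B) = {a}; new: +{a}
  S→A B S: FOLLOW(B) ⊇ FIRST(S) = {a,b,c}; new: +{a,b,c}
  S→b C: FOLLOW(C) ⊇ FOLLOW(S) ⊇ {$}; new: +{$}
  FOLLOW[S]={$}  FOLLOW[A]={a}  FOLLOW[B]={a,b,c}  FOLLOW[C]={$}
round 2:
  C→c B: FOLLOW(B) ⊇ FOLLOW(C) ⊇ {$}; new: +{$}
  FOLLOW[S]={$}  FOLLOW[A]={a}  FOLLOW[B]={$,a,b,c}  FOLLOW[C]={$}
round 3: (stable)
  FOLLOW[S]={$}  FOLLOW[A]={a}  FOLLOW[B]={$,a,b,c}  FOLLOW[C]={$}

FOLLOW(B) = ["$", "a", "b", "c"]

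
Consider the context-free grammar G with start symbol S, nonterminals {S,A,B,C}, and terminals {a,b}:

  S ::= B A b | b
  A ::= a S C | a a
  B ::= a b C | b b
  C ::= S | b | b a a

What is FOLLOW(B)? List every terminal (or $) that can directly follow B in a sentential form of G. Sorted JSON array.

FIRST sets, iterate to fixpoint:
pass 1:
  A via A→a S C: +{a}
  B via B→a b C: +{a}
  B via B→b b: +{b}
  C via C→b: +{b}
  S via S→B A b: +{a,b}
  FIRST[S]={a,b}  FIRST[A]={a}  FIRST[B]={a,b}  FIRST[C]={b}
pass 2:
  C via C→S: +{a}
  FIRST[S]={a,b}  FIRST[A]={a}  FIRST[B]={a,b}  FIRST[C]={a,b}
pass 3: — fixpoint
  FIRST[S]={a,b}  FIRST[A]={a}  FIRST[B]={a,b}  FIRST[C]={a,b}

Compute FOLLOW by fixpoint:
FOLLOW(S) := {$}
round 1:
  A→a S C: FOLLOW(S) ⊇ FIRST(C) = {a,b}; new: +{a,b}
  S→B A b: FOLLOW(B) ⊇ FIRST(A) = {a}; new: +{a}
  S→B A b: FOLLOW(A) ⊇ FIRST(b) = {b}; new: +{b}
  FOLLOW(S)={$,a,b}  FOLLOW(A)={b}  FOLLOW(B)={a}  FOLLOW(C)={}
round 2:
  A→a S C: FOLLOW(C) ⊇ FOLLOW(A) ⊇ {b}; new: +{b}
  B→a b C: FOLLOW(C) ⊇ FOLLOW(B) ⊇ {a}; new: +{a}
  FOLLOW(S)={$,a,b}  FOLLOW(A)={b}  FOLLOW(B)={a}  FOLLOW(C)={a,b}
round 3: done
  FOLLOW(S)={$,a,b}  FOLLOW(A)={b}  FOLLOW(B)={a}  FOLLOW(C)={a,b}

FOLLOW(B) = ["a"]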